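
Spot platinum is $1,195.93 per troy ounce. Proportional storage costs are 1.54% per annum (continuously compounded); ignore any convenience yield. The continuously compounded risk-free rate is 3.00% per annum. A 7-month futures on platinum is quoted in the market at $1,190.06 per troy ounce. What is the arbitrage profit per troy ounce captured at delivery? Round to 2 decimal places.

$37.97 per troy ounce

Fair futures: F* = S·e^(carry·T), with carry = (r + u) = 0.0300 + 0.0154 = 0.0454
F* = 1195.93 · e^(0.0454 × 7/12) = 1195.93 · e^0.02648333 = 1195.93 × 1.02683713 = $1228.0253
Market $1190.06 < fair $1228.0253: forward underpriced → reverse cash-and-carry (short spot, go long the forward).
At maturity, profit = |F_mkt − F*| = |1190.06 − 1228.0253| = $37.97 per troy ounce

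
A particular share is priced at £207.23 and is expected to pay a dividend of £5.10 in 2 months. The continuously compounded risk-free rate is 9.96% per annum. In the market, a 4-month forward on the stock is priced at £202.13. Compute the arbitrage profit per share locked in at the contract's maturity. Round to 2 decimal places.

PV(dividends) I = 5.10·e^(−0.0996·2/12) = 5.0160
Fair forward F* = (S − I)·e^(rT) = (207.23 − 5.0160)·e^0.033200 = 202.2140 × 1.033757 = 209.0401
Market £202.13 < fair 209.0401: forward underpriced → reverse cash-and-carry (short the stock, invest proceeds at r, pay the dividends, go long the forward).
Profit at T = |F_mkt − F*| = |202.13 − 209.0401| = £6.91 per share

£6.91 per share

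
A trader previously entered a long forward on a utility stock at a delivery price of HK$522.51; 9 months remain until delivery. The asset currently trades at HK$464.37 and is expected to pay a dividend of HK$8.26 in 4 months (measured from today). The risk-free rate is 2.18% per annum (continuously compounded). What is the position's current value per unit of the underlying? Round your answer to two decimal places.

PV(remaining dividends) I = 8.26·e^(−0.0218·4/12) = 8.2002
Current forward F = (S − I)·e^(rT) = (464.37 − 8.2002)·e^(0.0218·9/12) = 456.1698 × 1.016484 = 463.6893
Value (long) = (F − K)·e^(−rT) = (463.6893 − 522.51) × 0.983783 = -57.8668
Value = -HK$57.87

-HK$57.87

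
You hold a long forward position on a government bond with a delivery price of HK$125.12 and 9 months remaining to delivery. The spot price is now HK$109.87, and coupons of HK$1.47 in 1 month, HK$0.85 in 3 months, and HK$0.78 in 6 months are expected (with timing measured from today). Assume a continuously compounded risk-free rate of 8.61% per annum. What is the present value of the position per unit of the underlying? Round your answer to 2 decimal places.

PV(remaining coupons) I = 1.47·e^(−0.0861·1/12) + 0.85·e^(−0.0861·3/12) + 0.78·e^(−0.0861·6/12) = 3.0385
Current forward F = (S − I)·e^(rT) = (109.87 − 3.0385)·e^(0.0861·9/12) = 106.8315 × 1.066706 = 113.9578
Value (long) = (F − K)·e^(−rT) = (113.9578 − 125.12) × 0.937466 = -10.4642
Value = -HK$10.46

-HK$10.46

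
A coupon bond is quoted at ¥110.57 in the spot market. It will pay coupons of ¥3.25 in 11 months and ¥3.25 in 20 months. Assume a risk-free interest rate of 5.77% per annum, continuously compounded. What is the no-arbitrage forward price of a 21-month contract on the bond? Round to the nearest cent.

¥115.64

PV(coupons) I = 3.25·e^(−0.0577·11/12) + 3.25·e^(−0.0577·20/12)
I = 3.0826 + 2.9520 = 6.0346
F = (S − I)·e^(rT) = (110.57 − 6.0346) · e^(0.0577·21/12)
= 104.5354 · e^0.100975 = 104.5354 × 1.106249 = ¥115.64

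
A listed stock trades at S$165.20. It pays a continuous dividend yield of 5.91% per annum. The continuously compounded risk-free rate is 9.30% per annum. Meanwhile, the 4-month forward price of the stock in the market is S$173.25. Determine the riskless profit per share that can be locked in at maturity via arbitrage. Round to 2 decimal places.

S$6.17 per share

Fair forward: F* = S·e^(carry·T), with carry = (r − q) = 0.0930 − 0.0591 = 0.0339
F* = 165.20 · e^(0.0339 × 4/12) = 165.20 · e^0.011300 = 165.20 × 1.011364 = S$167.0773
Market S$173.25 > fair S$167.0773: forward overpriced → cash-and-carry (buy spot, short the forward).
At maturity, profit = |F_mkt − F*| = |173.25 − 167.0773| = S$6.17 per share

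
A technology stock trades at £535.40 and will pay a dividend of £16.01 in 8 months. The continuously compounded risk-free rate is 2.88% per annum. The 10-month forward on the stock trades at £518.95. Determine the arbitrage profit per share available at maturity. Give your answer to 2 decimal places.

£13.37 per share

PV(dividends) I = 16.01·e^(−0.0288·8/12) = 15.7055
Fair forward F* = (S − I)·e^(rT) = (535.40 − 15.7055)·e^0.024000 = 519.6945 × 1.024290 = 532.3179
Market £518.95 < fair 532.3179: forward underpriced → reverse cash-and-carry (short the stock, invest proceeds at r, pay the dividends, go long the forward).
Profit at T = |F_mkt − F*| = |518.95 − 532.3179| = £13.37 per share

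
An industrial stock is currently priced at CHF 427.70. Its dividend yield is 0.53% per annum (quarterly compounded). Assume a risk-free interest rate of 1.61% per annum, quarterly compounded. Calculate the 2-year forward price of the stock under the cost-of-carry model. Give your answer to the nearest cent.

CHF 437.01

F = S · (1+r/4)^(4T) / (1+q/4)^(4T)
= 427.70 × 1.032657 / 1.010649 = 427.70 × 1.021776
F = CHF 437.01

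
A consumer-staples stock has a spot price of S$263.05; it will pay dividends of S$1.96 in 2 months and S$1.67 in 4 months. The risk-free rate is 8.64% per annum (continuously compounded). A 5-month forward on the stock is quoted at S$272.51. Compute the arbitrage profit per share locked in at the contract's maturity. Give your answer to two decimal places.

S$3.50 per share

PV(dividends) I = 1.96·e^(−0.0864·2/12) + 1.67·e^(−0.0864·4/12) = 3.5546
Fair forward F* = (S − I)·e^(rT) = (263.05 − 3.5546)·e^0.036000 = 259.4954 × 1.036656 = 269.0075
Market S$272.51 > fair 269.0075: forward overpriced → cash-and-carry (borrow at r, buy the stock and collect the dividends, short the forward).
Profit at T = |F_mkt − F*| = |272.51 − 269.0075| = S$3.50 per share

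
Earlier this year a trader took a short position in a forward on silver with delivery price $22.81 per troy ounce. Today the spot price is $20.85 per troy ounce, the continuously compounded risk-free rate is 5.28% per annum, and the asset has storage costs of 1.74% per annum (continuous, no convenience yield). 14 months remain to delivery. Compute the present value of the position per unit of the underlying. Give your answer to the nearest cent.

$0.17 per troy ounce

Current fair forward for the remaining 14 months: F = S·e^((r + u)·T), (r + u) = 0.0528 + 0.0174 = 0.0702
F = 20.85 · e^(0.0702 × 14/12) = 20.85 × 1.085347 = 22.6295
Value of long forward = (F − K)·e^(−rT) = (22.6295 − 22.81) · e^(−0.0528·14/12)
= -0.1805 × 0.940259 = -0.17
Short position value = −(long value) = $0.17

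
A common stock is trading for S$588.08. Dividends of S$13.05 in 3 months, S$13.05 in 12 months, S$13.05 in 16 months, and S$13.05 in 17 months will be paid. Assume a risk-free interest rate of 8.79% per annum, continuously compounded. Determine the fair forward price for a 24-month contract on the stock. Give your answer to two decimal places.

PV(dividends) I = 13.05·e^(−0.0879·3/12) + 13.05·e^(−0.0879·12/12) + 13.05·e^(−0.0879·16/12) + 13.05·e^(−0.0879·17/12)
I = 12.7664 + 11.9519 + 11.6068 + 11.5221 = 47.8472
F = (S − I)·e^(rT) = (588.08 − 47.8472) · e^(0.0879·24/12)
= 540.2328 · e^0.175800 = 540.2328 × 1.192200 = S$644.07

S$644.07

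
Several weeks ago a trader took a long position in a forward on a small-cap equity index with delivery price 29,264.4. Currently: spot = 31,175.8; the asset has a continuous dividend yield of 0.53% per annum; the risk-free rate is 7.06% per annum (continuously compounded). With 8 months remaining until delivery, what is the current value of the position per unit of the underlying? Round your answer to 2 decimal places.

Current fair forward for the remaining 8 months: F = S·e^((r − q)·T), (r − q) = 0.0706 − 0.0053 = 0.0653
F = 31175.8 · e^(0.0653 × 8/12) = 31175.8 × 1.04449481 = 32562.9613
Value of long forward = (F − K)·e^(−rT) = (32562.9613 − 29264.4) · e^(−0.0706·8/12)
= 3298.5613 × 0.95402379 = 3146.91

3146.91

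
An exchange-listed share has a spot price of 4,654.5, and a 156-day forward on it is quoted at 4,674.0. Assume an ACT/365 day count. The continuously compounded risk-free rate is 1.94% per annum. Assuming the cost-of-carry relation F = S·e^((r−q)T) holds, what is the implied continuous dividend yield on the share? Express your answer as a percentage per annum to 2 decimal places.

From F = S·e^((r−q)T): (r − q) = ln(F/S)/T
ln(4674.0/4654.5) = ln(1.004189) = 0.004180
(r − q) = 0.004180 / (156/365) = 0.009780
q = r − ln(F/S)/T = 0.0194 − 0.009780 = 0.009620
q = 0.96%

0.96%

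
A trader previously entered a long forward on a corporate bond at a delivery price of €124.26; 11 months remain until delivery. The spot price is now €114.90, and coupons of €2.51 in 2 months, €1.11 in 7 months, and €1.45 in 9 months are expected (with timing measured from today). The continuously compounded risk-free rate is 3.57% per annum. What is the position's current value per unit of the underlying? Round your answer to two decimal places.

-€10.35

PV(remaining coupons) I = 2.51·e^(−0.0357·2/12) + 1.11·e^(−0.0357·7/12) + 1.45·e^(−0.0357·9/12) = 4.9939
Current forward F = (S − I)·e^(rT) = (114.90 − 4.9939)·e^(0.0357·11/12) = 109.9061 × 1.033266 = 113.5622
Value (long) = (F − K)·e^(−rT) = (113.5622 − 124.26) × 0.967805 = -10.3534
Value = -€10.35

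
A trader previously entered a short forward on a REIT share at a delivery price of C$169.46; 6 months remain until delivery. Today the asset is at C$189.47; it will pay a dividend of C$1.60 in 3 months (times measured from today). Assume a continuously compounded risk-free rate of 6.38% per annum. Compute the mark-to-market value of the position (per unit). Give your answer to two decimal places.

PV(remaining dividends) I = 1.60·e^(−0.0638·3/12) = 1.5747
Current forward F = (S − I)·e^(rT) = (189.47 − 1.5747)·e^(0.0638·6/12) = 187.8953 × 1.032414 = 193.9857
Value (long) = (F − K)·e^(−rT) = (193.9857 − 169.46) × 0.968603 = 23.7557
Short position value = −(long value) = -C$23.76

-C$23.76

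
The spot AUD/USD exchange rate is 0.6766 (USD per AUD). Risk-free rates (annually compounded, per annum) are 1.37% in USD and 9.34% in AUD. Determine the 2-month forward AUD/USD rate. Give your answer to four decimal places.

0.6681

By covered interest parity, F = S · (1+r_USD)^T / (1+r_AUD)^T
= 0.6766 × 1.002270 / 1.014993 = 0.6766 × 0.987465
F = 0.6681 USD per AUD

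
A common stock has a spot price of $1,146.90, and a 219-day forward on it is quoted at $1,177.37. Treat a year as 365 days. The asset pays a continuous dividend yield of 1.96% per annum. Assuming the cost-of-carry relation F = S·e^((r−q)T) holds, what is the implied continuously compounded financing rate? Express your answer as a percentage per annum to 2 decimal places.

From F = S·e^((r−q)T): (r − q) = ln(F/S)/T
ln(1177.37/1146.90) = ln(1.026567) = 0.026220
(r − q) = 0.026220 / (219/365) = 0.043700
r = ln(F/S)/T + q = 0.043700 + 0.0196 = 0.063300
r = 6.33%

6.33%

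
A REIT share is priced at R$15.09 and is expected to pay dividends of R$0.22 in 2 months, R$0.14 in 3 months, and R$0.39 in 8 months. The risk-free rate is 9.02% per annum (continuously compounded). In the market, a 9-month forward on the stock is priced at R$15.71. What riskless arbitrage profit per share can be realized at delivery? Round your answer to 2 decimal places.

PV(dividends) I = 0.22·e^(−0.0902·2/12) + 0.14·e^(−0.0902·3/12) + 0.39·e^(−0.0902·8/12) = 0.7208
Fair forward F* = (S − I)·e^(rT) = (15.09 − 0.7208)·e^0.067650 = 14.3692 × 1.069991 = 15.3749
Market R$15.71 > fair 15.3749: forward overpriced → cash-and-carry (borrow at r, buy the stock and collect the dividends, short the forward).
Profit at T = |F_mkt − F*| = |15.71 − 15.3749| = R$0.34 per share

R$0.34 per share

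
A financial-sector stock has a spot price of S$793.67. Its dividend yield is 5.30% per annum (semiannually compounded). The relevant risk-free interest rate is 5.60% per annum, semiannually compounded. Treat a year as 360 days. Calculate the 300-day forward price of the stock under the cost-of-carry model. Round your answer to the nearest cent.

S$795.60

F = S · (1+r/2)^(2T) / (1+q/2)^(2T)
= 793.67 × 1.047101 / 1.044556 = 793.67 × 1.002436
F = S$795.60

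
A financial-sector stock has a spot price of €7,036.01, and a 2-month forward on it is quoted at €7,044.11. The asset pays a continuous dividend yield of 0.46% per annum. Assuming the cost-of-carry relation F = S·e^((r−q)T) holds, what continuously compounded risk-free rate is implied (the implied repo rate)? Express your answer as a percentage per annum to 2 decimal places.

From F = S·e^((r−q)T): (r − q) = ln(F/S)/T
ln(7044.11/7036.01) = ln(1.001151) = 0.001150
(r − q) = 0.001150 / (2/12) = 0.006900
r = ln(F/S)/T + q = 0.006900 + 0.0046 = 0.011500
r = 1.15%

1.15%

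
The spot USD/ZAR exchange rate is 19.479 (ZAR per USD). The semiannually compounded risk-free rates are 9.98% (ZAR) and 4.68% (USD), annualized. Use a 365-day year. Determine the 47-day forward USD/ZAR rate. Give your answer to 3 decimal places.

By covered interest parity, F = S · (1+r_ZAR/2)^(2T) / (1+r_USD/2)^(2T)
= 19.479 × 1.012620 / 1.005975 = 19.479 × 1.006606
F = 19.608 ZAR per USD

19.608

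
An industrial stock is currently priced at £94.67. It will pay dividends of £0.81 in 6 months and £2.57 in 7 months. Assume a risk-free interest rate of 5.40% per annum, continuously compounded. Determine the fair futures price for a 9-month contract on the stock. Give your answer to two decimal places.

PV(dividends) I = 0.81·e^(−0.0540·6/12) + 2.57·e^(−0.0540·7/12)
I = 0.7884 + 2.4903 = 3.2787
F = (S − I)·e^(rT) = (94.67 − 3.2787) · e^(0.0540·9/12)
= 91.3913 · e^0.040500 = 91.3913 × 1.041331 = £95.17

£95.17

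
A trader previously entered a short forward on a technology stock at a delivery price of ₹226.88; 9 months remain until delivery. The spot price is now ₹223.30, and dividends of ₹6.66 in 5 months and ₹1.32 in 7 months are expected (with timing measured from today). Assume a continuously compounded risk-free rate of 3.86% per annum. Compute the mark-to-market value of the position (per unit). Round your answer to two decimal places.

₹4.95

PV(remaining dividends) I = 6.66·e^(−0.0386·5/12) + 1.32·e^(−0.0386·7/12) = 7.8444
Current forward F = (S − I)·e^(rT) = (223.30 − 7.8444)·e^(0.0386·9/12) = 215.4556 × 1.029373 = 221.7842
Value (long) = (F − K)·e^(−rT) = (221.7842 − 226.88) × 0.971465 = -4.9504
Short position value = −(long value) = ₹4.95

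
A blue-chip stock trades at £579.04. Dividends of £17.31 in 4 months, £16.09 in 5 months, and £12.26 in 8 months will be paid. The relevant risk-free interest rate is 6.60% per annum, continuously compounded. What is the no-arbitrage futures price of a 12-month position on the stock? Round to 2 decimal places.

£571.20

PV(dividends) I = 17.31·e^(−0.0660·4/12) + 16.09·e^(−0.0660·5/12) + 12.26·e^(−0.0660·8/12)
I = 16.9333 + 15.6536 + 11.7323 = 44.3192
F = (S − I)·e^(rT) = (579.04 − 44.3192) · e^(0.0660·12/12)
= 534.7208 · e^0.066000 = 534.7208 × 1.068227 = £571.20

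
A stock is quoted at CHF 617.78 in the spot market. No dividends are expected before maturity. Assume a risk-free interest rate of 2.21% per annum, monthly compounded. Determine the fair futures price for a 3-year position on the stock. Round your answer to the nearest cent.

F = S · (1+r/12)^(12T)
= 617.78 × 1.068482
F = CHF 660.09

CHF 660.09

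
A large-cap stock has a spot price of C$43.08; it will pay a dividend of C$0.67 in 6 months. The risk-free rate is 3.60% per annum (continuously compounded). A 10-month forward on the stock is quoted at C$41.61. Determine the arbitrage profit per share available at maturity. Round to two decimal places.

PV(dividends) I = 0.67·e^(−0.0360·6/12) = 0.6580
Fair forward F* = (S − I)·e^(rT) = (43.08 − 0.6580)·e^0.030000 = 42.4220 × 1.030455 = 43.7140
Market C$41.61 < fair 43.7140: forward underpriced → reverse cash-and-carry (short the stock, invest proceeds at r, pay the dividends, go long the forward).
Profit at T = |F_mkt − F*| = |41.61 − 43.7140| = C$2.10 per share

C$2.10 per share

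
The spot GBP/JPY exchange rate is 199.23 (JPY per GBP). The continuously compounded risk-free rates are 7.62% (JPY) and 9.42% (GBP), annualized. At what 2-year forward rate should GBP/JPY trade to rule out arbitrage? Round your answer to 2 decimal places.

192.19

F = S·e^((r_JPY − r_GBP)T) = 199.23 · e^((0.0762 − 0.0942) × 2)
= 199.23 · e^-0.036000 = 199.23 × 0.964640
F = 192.19 JPY per GBP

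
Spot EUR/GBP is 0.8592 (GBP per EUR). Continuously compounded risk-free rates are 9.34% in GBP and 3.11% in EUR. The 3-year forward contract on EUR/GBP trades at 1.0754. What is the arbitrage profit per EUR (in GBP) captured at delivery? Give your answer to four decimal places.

Fair forward: F* = S·e^(carry·T), with carry = (r_GBP − r_EUR) = 0.0934 − 0.0311 = 0.0623
F* = 0.8592 · e^(0.0623 × 3) = 0.8592 · e^0.186900 = 0.8592 × 1.205507 = 1.0358
Market 1.0754 > fair 1.0358: forward overpriced → cash-and-carry (buy spot, short the forward).
At maturity, profit = |F_mkt − F*| = |1.0754 − 1.0358| = 0.0396 per EUR (in GBP)

0.0396 per EUR (in GBP)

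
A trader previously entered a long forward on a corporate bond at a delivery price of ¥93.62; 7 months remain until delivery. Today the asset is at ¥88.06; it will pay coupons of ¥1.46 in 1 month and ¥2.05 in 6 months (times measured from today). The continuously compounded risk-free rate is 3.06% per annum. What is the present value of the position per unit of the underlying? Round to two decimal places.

PV(remaining coupons) I = 1.46·e^(−0.0306·1/12) + 2.05·e^(−0.0306·6/12) = 3.4752
Current forward F = (S − I)·e^(rT) = (88.06 − 3.4752)·e^(0.0306·7/12) = 84.5848 × 1.018010 = 86.1082
Value (long) = (F − K)·e^(−rT) = (86.1082 − 93.62) × 0.982308 = -7.3789
Value = -¥7.38

-¥7.38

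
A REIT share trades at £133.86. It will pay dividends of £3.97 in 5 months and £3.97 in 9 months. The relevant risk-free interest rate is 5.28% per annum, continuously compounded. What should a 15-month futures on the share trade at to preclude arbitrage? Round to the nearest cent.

£134.77

PV(dividends) I = 3.97·e^(−0.0528·5/12) + 3.97·e^(−0.0528·9/12)
I = 3.8836 + 3.8159 = 7.6995
F = (S − I)·e^(rT) = (133.86 − 7.6995) · e^(0.0528·15/12)
= 126.1605 · e^0.066000 = 126.1605 × 1.068227 = £134.77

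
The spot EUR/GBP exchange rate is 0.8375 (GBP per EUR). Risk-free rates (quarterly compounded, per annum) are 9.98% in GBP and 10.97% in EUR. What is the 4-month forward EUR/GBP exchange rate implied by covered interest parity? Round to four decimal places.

By covered interest parity, F = S · (1+r_GBP/4)^(4T) / (1+r_EUR/4)^(4T)
= 0.8375 × 1.033404 / 1.036733 = 0.8375 × 0.996789
F = 0.8348 GBP per EUR

0.8348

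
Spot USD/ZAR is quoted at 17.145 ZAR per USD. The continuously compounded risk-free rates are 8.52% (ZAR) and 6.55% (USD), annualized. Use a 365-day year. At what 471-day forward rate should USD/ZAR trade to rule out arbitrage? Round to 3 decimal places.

F = S·e^((r_ZAR − r_USD)T) = 17.145 · e^((0.0852 − 0.0655) × 471/365)
= 17.145 · e^0.025421 = 17.145 × 1.025747
F = 17.586 ZAR per USD

17.586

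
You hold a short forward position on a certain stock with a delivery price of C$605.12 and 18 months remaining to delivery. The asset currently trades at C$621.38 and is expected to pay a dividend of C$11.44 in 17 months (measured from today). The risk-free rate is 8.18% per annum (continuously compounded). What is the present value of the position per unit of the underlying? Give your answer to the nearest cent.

-C$75.95

PV(remaining dividends) I = 11.44·e^(−0.0818·17/12) = 10.1882
Current forward F = (S − I)·e^(rT) = (621.38 − 10.1882)·e^(0.0818·18/12) = 611.1918 × 1.130545 = 690.9798
Value (long) = (F − K)·e^(−rT) = (690.9798 − 605.12) × 0.884529 = 75.9455
Short position value = −(long value) = -C$75.95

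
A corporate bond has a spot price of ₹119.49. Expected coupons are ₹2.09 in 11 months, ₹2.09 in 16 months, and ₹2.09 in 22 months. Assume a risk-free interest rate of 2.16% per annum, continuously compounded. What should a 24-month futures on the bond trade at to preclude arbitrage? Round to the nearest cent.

PV(coupons) I = 2.09·e^(−0.0216·11/12) + 2.09·e^(−0.0216·16/12) + 2.09·e^(−0.0216·22/12)
I = 2.0490 + 2.0307 + 2.0089 = 6.0886
F = (S − I)·e^(rT) = (119.49 − 6.0886) · e^(0.0216·24/12)
= 113.4014 · e^0.043200 = 113.4014 × 1.044147 = ₹118.41

₹118.41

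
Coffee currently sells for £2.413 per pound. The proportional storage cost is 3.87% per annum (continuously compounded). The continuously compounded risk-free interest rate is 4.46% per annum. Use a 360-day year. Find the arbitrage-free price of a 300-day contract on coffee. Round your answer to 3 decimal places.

£2.586 per pound

Net carry = r + u − y = 0.0446 + 0.0387 − 0.0000 = 0.0833
F = S·e^((r+u−y)T) = 2.413 · e^(0.0833 × 300/360) = 2.413 · e^0.069417
= 2.413 × 1.071883 = £2.586 per pound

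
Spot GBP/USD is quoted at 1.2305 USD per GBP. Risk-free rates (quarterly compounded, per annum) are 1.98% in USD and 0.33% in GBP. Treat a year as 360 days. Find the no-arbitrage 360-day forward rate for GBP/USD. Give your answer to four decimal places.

1.2509

By covered interest parity, F = S · (1+r_USD/4)^(4T) / (1+r_GBP/4)^(4T)
= 1.2305 × 1.019948 / 1.003304 = 1.2305 × 1.016589
F = 1.2509 USD per GBP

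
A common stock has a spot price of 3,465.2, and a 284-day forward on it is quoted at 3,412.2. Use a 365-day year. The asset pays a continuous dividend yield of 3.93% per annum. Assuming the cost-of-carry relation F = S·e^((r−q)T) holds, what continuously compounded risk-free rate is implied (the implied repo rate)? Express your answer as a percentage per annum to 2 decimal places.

From F = S·e^((r−q)T): (r − q) = ln(F/S)/T
ln(3412.2/3465.2) = ln(0.984705) = -0.015413
(r − q) = -0.015413 / (284/365) = -0.019809
r = ln(F/S)/T + q = -0.019809 + 0.0393 = 0.019491
r = 1.95%

1.95%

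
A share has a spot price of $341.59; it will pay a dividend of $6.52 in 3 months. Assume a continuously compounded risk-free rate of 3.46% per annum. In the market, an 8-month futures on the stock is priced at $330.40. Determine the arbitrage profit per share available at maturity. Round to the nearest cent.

PV(dividends) I = 6.52·e^(−0.0346·3/12) = 6.4638
Fair futures F* = (S − I)·e^(rT) = (341.59 − 6.4638)·e^0.023067 = 335.1262 × 1.023335 = 342.9464
Market $330.40 < fair 342.9464: forward underpriced → reverse cash-and-carry (short the stock, invest proceeds at r, pay the dividends, go long the forward).
Profit at T = |F_mkt − F*| = |330.40 − 342.9464| = $12.55 per share

$12.55 per share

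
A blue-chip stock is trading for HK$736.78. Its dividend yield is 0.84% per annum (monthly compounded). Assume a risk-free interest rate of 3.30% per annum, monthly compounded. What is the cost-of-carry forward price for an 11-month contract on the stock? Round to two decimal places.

F = S · (1+r/12)^(12T) / (1+q/12)^(12T)
= 736.78 × 1.030669 / 1.007727 = 736.78 × 1.022766
F = HK$753.55

HK$753.55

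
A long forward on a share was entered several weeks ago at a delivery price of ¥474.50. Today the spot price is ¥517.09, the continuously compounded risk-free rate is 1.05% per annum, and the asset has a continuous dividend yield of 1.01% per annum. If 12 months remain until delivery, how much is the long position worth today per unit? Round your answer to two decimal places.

¥42.35

Current fair forward for the remaining 12 months: F = S·e^((r − q)·T), (r − q) = 0.0105 − 0.0101 = 0.0004
F = 517.09 · e^(0.0004 × 12/12) = 517.09 × 1.000400 = 517.2968
Value of long forward = (F − K)·e^(−rT) = (517.2968 − 474.50) · e^(−0.0105·12/12)
= 42.7968 × 0.989555 = 42.35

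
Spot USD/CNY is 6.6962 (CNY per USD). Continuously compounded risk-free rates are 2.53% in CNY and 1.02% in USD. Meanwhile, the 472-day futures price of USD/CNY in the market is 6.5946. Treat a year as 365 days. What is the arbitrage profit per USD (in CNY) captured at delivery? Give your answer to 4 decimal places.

0.2336 per USD (in CNY)

Fair futures: F* = S·e^(carry·T), with carry = (r_CNY − r_USD) = 0.0253 − 0.0102 = 0.0151
F* = 6.6962 · e^(0.0151 × 472/365) = 6.6962 · e^0.019527 = 6.6962 × 1.019719 = 6.8282
Market 6.5946 < fair 6.8282: forward underpriced → reverse cash-and-carry (short spot, go long the forward).
At maturity, profit = |F_mkt − F*| = |6.5946 − 6.8282| = 0.2336 per USD (in CNY)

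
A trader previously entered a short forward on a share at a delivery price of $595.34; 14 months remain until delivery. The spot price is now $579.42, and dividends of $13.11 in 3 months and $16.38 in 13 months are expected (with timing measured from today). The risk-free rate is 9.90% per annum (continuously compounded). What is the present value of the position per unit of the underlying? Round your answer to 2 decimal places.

PV(remaining dividends) I = 13.11·e^(−0.0990·3/12) + 16.38·e^(−0.0990·13/12) = 27.5037
Current forward F = (S − I)·e^(rT) = (579.42 − 27.5037)·e^(0.0990·14/12) = 551.9163 × 1.122435 = 619.4902
Value (long) = (F − K)·e^(−rT) = (619.4902 − 595.34) × 0.890921 = 21.5159
Short position value = −(long value) = -$21.52

-$21.52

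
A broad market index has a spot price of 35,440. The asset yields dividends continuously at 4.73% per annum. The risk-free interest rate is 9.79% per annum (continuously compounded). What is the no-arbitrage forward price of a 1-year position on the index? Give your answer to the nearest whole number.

F = S·e^((r − q)T) = 35440 · e^((0.0979 − 0.0473) × 1)
= 35440 · e^0.050600 = 35440 × 1.051902
F = 37,279

37,279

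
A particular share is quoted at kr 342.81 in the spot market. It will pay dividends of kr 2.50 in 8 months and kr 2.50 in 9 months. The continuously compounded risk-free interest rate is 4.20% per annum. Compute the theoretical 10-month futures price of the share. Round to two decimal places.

PV(dividends) I = 2.50·e^(−0.0420·8/12) + 2.50·e^(−0.0420·9/12)
I = 2.4310 + 2.4225 = 4.8535
F = (S − I)·e^(rT) = (342.81 − 4.8535) · e^(0.0420·10/12)
= 337.9565 · e^0.035000 = 337.9565 × 1.035620 = kr 349.99

kr 349.99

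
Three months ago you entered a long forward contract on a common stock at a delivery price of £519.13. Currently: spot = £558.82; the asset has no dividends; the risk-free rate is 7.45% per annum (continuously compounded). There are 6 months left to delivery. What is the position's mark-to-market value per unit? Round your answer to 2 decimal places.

Current fair forward for the remaining 6 months: F = S·e^(r·T), r = 0.0745
F = 558.82 · e^(0.0745 × 6/12) = 558.82 × 1.037952 = 580.0283
Value of long forward = (F − K)·e^(−rT) = (580.0283 − 519.13) · e^(−0.0745·6/12)
= 60.8983 × 0.963435 = 58.67

£58.67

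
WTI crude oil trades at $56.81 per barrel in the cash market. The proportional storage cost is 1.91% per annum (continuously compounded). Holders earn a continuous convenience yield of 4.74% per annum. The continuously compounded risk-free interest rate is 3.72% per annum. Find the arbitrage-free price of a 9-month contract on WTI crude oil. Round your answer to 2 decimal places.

Net carry = r + u − y = 0.0372 + 0.0191 − 0.0474 = 0.0089
F = S·e^((r+u−y)T) = 56.81 · e^(0.0089 × 9/12) = 56.81 · e^0.006675
= 56.81 × 1.006697 = $57.19 per barrel

$57.19 per barrel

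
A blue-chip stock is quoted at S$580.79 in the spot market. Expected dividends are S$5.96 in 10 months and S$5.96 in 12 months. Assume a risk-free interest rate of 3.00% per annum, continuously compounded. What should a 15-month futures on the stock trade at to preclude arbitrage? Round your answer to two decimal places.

S$590.94

PV(dividends) I = 5.96·e^(−0.0300·10/12) + 5.96·e^(−0.0300·12/12)
I = 5.8128 + 5.7839 = 11.5967
F = (S − I)·e^(rT) = (580.79 − 11.5967) · e^(0.0300·15/12)
= 569.1933 · e^0.037500 = 569.1933 × 1.038212 = S$590.94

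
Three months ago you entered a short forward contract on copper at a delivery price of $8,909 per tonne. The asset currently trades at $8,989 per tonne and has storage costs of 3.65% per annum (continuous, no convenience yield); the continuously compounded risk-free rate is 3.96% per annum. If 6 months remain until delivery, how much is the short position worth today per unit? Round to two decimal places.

Current fair forward for the remaining 6 months: F = S·e^((r + u)·T), (r + u) = 0.0396 + 0.0365 = 0.0761
F = 8989 · e^(0.0761 × 6/12) = 8989 × 1.03878317 = 9337.6219
Value of long forward = (F − K)·e^(−rT) = (9337.6219 − 8909) · e^(−0.0396·6/12)
= 428.6219 × 0.98039473 = 420.22
Short position value = −(long value) = -$420.22

-$420.22 per tonne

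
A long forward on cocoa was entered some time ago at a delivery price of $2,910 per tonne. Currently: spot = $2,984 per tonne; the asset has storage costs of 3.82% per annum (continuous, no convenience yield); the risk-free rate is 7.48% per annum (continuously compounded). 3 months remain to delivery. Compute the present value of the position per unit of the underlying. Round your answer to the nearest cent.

Current fair forward for the remaining 3 months: F = S·e^((r + u)·T), (r + u) = 0.0748 + 0.0382 = 0.1130
F = 2984 · e^(0.1130 × 3/12) = 2984 × 1.02865282 = 3069.5000
Value of long forward = (F − K)·e^(−rT) = (3069.5000 − 2910) · e^(−0.0748·3/12)
= 159.5000 × 0.98147376 = 156.55

$156.55 per tonne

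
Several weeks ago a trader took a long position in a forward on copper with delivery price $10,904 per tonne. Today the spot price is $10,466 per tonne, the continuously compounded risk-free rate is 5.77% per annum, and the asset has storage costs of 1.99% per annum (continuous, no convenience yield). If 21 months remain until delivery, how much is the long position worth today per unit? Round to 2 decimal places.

Current fair forward for the remaining 21 months: F = S·e^((r + u)·T), (r + u) = 0.0577 + 0.0199 = 0.0776
F = 10466 · e^(0.0776 × 21/12) = 10466 × 1.14545278 = 11988.3088
Value of long forward = (F − K)·e^(−rT) = (11988.3088 − 10904) · e^(−0.0577·21/12)
= 1084.3088 × 0.90395563 = 980.17

$980.17 per tonne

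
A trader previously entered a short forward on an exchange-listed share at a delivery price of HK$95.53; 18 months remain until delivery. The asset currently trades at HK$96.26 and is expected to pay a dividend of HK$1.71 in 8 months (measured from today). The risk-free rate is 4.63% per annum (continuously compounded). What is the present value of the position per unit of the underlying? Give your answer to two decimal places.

-HK$5.48

PV(remaining dividends) I = 1.71·e^(−0.0463·8/12) = 1.6580
Current forward F = (S − I)·e^(rT) = (96.26 − 1.6580)·e^(0.0463·18/12) = 94.6020 × 1.071918 = 101.4056
Value (long) = (F − K)·e^(−rT) = (101.4056 − 95.53) × 0.932907 = 5.4814
Short position value = −(long value) = -HK$5.48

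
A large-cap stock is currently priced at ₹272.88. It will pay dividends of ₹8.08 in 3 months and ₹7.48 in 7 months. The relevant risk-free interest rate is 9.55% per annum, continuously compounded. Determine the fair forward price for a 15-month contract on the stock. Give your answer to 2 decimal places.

PV(dividends) I = 8.08·e^(−0.0955·3/12) + 7.48·e^(−0.0955·7/12)
I = 7.8894 + 7.0747 = 14.9641
F = (S − I)·e^(rT) = (272.88 − 14.9641) · e^(0.0955·15/12)
= 257.9159 · e^0.119375 = 257.9159 × 1.126792 = ₹290.62

₹290.62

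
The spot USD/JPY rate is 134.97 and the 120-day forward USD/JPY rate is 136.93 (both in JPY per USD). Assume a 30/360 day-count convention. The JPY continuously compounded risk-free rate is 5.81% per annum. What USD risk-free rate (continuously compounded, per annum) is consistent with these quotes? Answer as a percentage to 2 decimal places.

F = S·e^((r_JPY − r_USD)T) ⇒ r_USD = r_JPY − ln(F/S)/T
ln(136.93/134.97) = 0.014417; /(120/360) = 0.043251
r_USD = 0.0581 − 0.043251 = 0.014849
r_USD = 1.48%

1.48%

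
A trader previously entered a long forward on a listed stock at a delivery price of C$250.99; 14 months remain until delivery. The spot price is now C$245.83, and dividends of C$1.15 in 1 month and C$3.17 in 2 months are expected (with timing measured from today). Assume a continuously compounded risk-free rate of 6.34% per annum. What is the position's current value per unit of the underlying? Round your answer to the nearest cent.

PV(remaining dividends) I = 1.15·e^(−0.0634·1/12) + 3.17·e^(−0.0634·2/12) = 4.2806
Current forward F = (S − I)·e^(rT) = (245.83 − 4.2806)·e^(0.0634·14/12) = 241.5494 × 1.076771 = 260.0934
Value (long) = (F − K)·e^(−rT) = (260.0934 − 250.99) × 0.928703 = 8.4544
Value = C$8.45

C$8.45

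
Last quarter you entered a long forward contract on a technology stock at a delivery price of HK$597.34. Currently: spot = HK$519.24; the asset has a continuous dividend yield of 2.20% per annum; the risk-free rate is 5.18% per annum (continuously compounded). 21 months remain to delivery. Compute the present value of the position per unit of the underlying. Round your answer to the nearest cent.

Current fair forward for the remaining 21 months: F = S·e^((r − q)·T), (r − q) = 0.0518 − 0.0220 = 0.0298
F = 519.24 · e^(0.0298 × 21/12) = 519.24 × 1.053534 = 547.0370
Value of long forward = (F − K)·e^(−rT) = (547.0370 − 597.34) · e^(−0.0518·21/12)
= -50.3030 × 0.913337 = -45.94

-HK$45.94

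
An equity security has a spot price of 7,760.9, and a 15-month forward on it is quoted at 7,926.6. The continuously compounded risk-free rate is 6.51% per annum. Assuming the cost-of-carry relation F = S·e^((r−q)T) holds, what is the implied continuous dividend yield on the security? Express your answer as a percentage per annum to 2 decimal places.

4.82%

From F = S·e^((r−q)T): (r − q) = ln(F/S)/T
ln(7926.6/7760.9) = ln(1.021351) = 0.021126
(r − q) = 0.021126 / (15/12) = 0.016901
q = r − ln(F/S)/T = 0.0651 − 0.016901 = 0.048199
q = 4.82%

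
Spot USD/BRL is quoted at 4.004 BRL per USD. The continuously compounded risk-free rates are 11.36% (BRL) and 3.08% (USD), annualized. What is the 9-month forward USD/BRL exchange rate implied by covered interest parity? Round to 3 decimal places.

F = S·e^((r_BRL − r_USD)T) = 4.004 · e^((0.1136 − 0.0308) × 9/12)
= 4.004 · e^0.062100 = 4.004 × 1.064069
F = 4.261 BRL per USD

4.261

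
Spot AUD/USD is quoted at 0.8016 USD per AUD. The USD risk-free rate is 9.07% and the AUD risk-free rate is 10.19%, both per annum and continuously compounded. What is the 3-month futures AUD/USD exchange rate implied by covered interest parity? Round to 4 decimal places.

F = S·e^((r_USD − r_AUD)T) = 0.8016 · e^((0.0907 − 0.1019) × 3/12)
= 0.8016 · e^-0.002800 = 0.8016 × 0.997204
F = 0.7994 USD per AUD

0.7994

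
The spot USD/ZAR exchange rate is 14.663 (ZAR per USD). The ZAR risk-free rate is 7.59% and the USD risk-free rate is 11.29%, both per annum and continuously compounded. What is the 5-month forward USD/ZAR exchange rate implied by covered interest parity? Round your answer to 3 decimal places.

14.439

F = S·e^((r_ZAR − r_USD)T) = 14.663 · e^((0.0759 − 0.1129) × 5/12)
= 14.663 · e^-0.015417 = 14.663 × 0.984701
F = 14.439 ZAR per USD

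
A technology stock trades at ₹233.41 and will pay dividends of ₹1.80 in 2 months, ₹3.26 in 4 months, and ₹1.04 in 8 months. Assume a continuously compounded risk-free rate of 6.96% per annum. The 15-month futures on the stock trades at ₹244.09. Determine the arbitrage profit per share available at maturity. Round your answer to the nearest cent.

₹4.04 per share

PV(dividends) I = 1.80·e^(−0.0696·2/12) + 3.26·e^(−0.0696·4/12) + 1.04·e^(−0.0696·8/12) = 5.9573
Fair futures F* = (S − I)·e^(rT) = (233.41 − 5.9573)·e^0.087000 = 227.4527 × 1.090897 = 248.1275
Market ₹244.09 < fair 248.1275: forward underpriced → reverse cash-and-carry (short the stock, invest proceeds at r, pay the dividends, go long the forward).
Profit at T = |F_mkt − F*| = |244.09 − 248.1275| = ₹4.04 per share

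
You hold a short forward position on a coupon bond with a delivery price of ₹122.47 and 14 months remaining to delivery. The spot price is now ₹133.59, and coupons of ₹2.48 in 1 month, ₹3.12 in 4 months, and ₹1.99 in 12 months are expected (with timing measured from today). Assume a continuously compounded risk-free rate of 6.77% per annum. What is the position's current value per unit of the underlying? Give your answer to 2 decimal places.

-₹13.04

PV(remaining coupons) I = 2.48·e^(−0.0677·1/12) + 3.12·e^(−0.0677·4/12) + 1.99·e^(−0.0677·12/12) = 7.3762
Current forward F = (S − I)·e^(rT) = (133.59 − 7.3762)·e^(0.0677·14/12) = 126.2138 × 1.082186 = 136.5868
Value (long) = (F − K)·e^(−rT) = (136.5868 − 122.47) × 0.924055 = 13.0447
Short position value = −(long value) = -₹13.04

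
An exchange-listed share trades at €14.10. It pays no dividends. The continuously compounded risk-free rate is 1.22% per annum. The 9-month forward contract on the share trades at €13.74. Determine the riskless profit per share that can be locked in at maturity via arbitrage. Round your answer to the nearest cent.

Fair forward: F* = S·e^(carry·T), with carry = r = 0.0122
F* = 14.10 · e^(0.0122 × 9/12) = 14.10 · e^0.009150 = 14.10 × 1.009192 = €14.2296
Market €13.74 < fair €14.2296: forward underpriced → reverse cash-and-carry (short spot, go long the forward).
At maturity, profit = |F_mkt − F*| = |13.74 − 14.2296| = €0.49 per share

€0.49 per share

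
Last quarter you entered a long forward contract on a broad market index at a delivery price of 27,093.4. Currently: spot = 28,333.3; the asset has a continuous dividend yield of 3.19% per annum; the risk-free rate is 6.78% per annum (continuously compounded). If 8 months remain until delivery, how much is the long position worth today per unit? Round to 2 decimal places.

Current fair forward for the remaining 8 months: F = S·e^((r − q)·T), (r − q) = 0.0678 − 0.0319 = 0.0359
F = 28333.3 · e^(0.0359 × 8/12) = 28333.3 × 1.02422203 = 29019.5900
Value of long forward = (F − K)·e^(−rT) = (29019.5900 − 27093.4) · e^(−0.0678·8/12)
= 1926.1900 × 0.95580630 = 1841.06

1841.06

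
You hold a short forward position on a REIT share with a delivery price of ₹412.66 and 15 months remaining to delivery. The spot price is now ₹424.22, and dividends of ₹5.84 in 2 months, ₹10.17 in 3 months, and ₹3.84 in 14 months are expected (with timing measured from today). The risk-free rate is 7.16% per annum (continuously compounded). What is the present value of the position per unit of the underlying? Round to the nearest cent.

PV(remaining dividends) I = 5.84·e^(−0.0716·2/12) + 10.17·e^(−0.0716·3/12) + 3.84·e^(−0.0716·14/12) = 19.2926
Current forward F = (S − I)·e^(rT) = (424.22 − 19.2926)·e^(0.0716·15/12) = 404.9274 × 1.093627 = 442.8395
Value (long) = (F − K)·e^(−rT) = (442.8395 − 412.66) × 0.914388 = 27.5958
Short position value = −(long value) = -₹27.60

-₹27.60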